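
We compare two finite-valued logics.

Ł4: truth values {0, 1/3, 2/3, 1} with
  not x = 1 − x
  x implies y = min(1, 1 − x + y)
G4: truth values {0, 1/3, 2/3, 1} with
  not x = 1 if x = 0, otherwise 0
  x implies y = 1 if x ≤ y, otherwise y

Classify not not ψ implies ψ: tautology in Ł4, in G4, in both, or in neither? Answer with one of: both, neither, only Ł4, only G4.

only Ł4

In Ł4: every assignment gives 1 — tautology.
In G4: at ψ = 1/3 the value is 1/3 — not a tautology.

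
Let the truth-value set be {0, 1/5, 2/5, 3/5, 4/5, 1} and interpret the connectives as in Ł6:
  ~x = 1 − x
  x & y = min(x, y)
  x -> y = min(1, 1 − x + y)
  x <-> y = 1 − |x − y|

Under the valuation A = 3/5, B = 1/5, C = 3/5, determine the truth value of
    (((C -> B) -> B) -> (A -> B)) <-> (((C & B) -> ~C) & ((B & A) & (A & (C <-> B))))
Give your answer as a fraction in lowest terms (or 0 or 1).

1/5

C -> B = 3/5 -> 1/5 = 3/5
(C -> B) -> B = 3/5 -> 1/5 = 3/5
A -> B = 3/5 -> 1/5 = 3/5
((C -> B) -> B) -> (A -> B) = 3/5 -> 3/5 = 1
C & B = 3/5 & 1/5 = 1/5
~C = ~3/5 = 2/5
(C & B) -> ~C = 1/5 -> 2/5 = 1
B & A = 1/5 & 3/5 = 1/5
C <-> B = 3/5 <-> 1/5 = 3/5
A & (C <-> B) = 3/5 & 3/5 = 3/5
(B & A) & (A & (C <-> B)) = 1/5 & 3/5 = 1/5
((C & B) -> ~C) & ((B & A) & (A & (C <-> B))) = 1 & 1/5 = 1/5
(((C -> B) -> B) -> (A -> B)) <-> (((C & B) -> ~C) & ((B & A) & (A & (C <-> B)))) = 1 <-> 1/5 = 1/5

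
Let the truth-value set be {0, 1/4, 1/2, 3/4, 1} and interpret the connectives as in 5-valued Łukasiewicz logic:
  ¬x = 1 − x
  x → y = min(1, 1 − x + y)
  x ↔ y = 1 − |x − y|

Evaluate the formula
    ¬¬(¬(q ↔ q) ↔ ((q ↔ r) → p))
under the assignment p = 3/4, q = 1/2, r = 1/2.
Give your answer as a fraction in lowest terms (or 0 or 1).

q ↔ q = 1/2 ↔ 1/2 = 1
¬(q ↔ q) = ¬1 = 0
q ↔ r = 1/2 ↔ 1/2 = 1
(q ↔ r) → p = 1 → 3/4 = 3/4
¬(q ↔ q) ↔ ((q ↔ r) → p) = 0 ↔ 3/4 = 1/4
¬(¬(q ↔ q) ↔ ((q ↔ r) → p)) = ¬1/4 = 3/4
¬¬(¬(q ↔ q) ↔ ((q ↔ r) → p)) = ¬3/4 = 1/4

1/4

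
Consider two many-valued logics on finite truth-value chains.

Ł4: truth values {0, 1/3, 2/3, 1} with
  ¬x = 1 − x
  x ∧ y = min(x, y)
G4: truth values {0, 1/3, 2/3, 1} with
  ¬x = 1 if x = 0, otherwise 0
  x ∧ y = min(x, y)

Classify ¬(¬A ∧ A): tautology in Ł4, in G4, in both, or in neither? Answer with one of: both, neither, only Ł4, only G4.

In Ł4: at A = 1/3 the value is 2/3 — not a tautology.
In G4: every assignment gives 1 — tautology.

only G4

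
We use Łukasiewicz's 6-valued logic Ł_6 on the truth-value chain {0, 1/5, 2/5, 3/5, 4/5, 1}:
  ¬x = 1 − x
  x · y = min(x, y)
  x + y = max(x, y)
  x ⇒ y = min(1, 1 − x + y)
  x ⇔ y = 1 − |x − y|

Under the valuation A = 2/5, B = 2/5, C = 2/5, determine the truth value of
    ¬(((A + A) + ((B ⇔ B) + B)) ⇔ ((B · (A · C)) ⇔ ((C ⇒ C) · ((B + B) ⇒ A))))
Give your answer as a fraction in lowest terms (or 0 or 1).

A + A = 2/5 + 2/5 = 2/5
B ⇔ B = 2/5 ⇔ 2/5 = 1
(B ⇔ B) + B = 1 + 2/5 = 1
(A + A) + ((B ⇔ B) + B) = 2/5 + 1 = 1
A · C = 2/5 · 2/5 = 2/5
B · (A · C) = 2/5 · 2/5 = 2/5
C ⇒ C = 2/5 ⇒ 2/5 = 1
B + B = 2/5 + 2/5 = 2/5
(B + B) ⇒ A = 2/5 ⇒ 2/5 = 1
(C ⇒ C) · ((B + B) ⇒ A) = 1 · 1 = 1
(B · (A · C)) ⇔ ((C ⇒ C) · ((B + B) ⇒ A)) = 2/5 ⇔ 1 = 2/5
((A + A) + ((B ⇔ B) + B)) ⇔ ((B · (A · C)) ⇔ ((C ⇒ C) · ((B + B) ⇒ A))) = 1 ⇔ 2/5 = 2/5
¬(((A + A) + ((B ⇔ B) + B)) ⇔ ((B · (A · C)) ⇔ ((C ⇒ C) · ((B + B) ⇒ A)))) = ¬2/5 = 3/5

3/5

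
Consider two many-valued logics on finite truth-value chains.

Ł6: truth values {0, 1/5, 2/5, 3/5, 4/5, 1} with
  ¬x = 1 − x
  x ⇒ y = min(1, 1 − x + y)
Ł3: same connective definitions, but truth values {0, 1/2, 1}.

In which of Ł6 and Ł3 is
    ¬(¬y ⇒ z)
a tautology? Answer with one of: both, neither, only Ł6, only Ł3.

In Ł6: at y = 0, z = 1/5 the value is 4/5 — not a tautology.
In Ł3: at y = 0, z = 1/2 the value is 1/2 — not a tautology.

neither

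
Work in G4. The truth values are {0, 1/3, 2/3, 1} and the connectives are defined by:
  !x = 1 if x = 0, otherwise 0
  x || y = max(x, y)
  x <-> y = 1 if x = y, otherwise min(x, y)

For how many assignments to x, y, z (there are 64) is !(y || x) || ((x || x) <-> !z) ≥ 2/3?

21

value 1: 17 assignments (counts)
value 2/3: 4 assignments (counts)
value 1/3: 4 assignments
value 0: 39 assignments
So 21 of the 64 assignments meet the threshold.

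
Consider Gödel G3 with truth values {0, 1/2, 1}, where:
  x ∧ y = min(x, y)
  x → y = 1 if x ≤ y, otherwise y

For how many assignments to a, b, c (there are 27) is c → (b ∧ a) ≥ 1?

14

value 1: 14 assignments (counts)
value 1/2: 3 assignments
value 0: 10 assignments
So 14 of the 27 assignments meet the threshold.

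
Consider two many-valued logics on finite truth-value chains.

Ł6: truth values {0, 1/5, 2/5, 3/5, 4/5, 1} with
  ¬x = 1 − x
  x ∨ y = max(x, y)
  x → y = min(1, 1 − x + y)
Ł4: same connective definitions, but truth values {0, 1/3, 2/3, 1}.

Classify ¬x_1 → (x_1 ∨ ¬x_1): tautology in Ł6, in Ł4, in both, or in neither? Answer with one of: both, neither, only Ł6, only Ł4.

both

In Ł6: every assignment gives 1 — tautology.
In Ł4: every assignment gives 1 — tautology.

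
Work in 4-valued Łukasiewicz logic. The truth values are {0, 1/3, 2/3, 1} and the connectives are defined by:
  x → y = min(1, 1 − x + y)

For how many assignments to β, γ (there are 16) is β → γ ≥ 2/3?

13

β = 0, γ = 0 ↦ 1  ≥
β = 0, γ = 1/3 ↦ 1  ≥
β = 0, γ = 2/3 ↦ 1  ≥
β = 0, γ = 1 ↦ 1  ≥
β = 1/3, γ = 0 ↦ 2/3  ≥
β = 1/3, γ = 1/3 ↦ 1  ≥
β = 1/3, γ = 2/3 ↦ 1  ≥
β = 1/3, γ = 1 ↦ 1  ≥
β = 2/3, γ = 0 ↦ 1/3  <
β = 2/3, γ = 1/3 ↦ 2/3  ≥
β = 2/3, γ = 2/3 ↦ 1  ≥
β = 2/3, γ = 1 ↦ 1  ≥
β = 1, γ = 0 ↦ 0  <
β = 1, γ = 1/3 ↦ 1/3  <
β = 1, γ = 2/3 ↦ 2/3  ≥
β = 1, γ = 1 ↦ 1  ≥
So 13 of the 16 assignments meet the threshold.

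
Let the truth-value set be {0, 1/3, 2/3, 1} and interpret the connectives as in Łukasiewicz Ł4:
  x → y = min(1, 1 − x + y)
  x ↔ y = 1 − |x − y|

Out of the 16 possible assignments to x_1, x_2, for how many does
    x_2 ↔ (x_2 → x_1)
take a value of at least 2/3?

7

x_1 = 0, x_2 = 0 ↦ 0  <
x_1 = 0, x_2 = 1/3 ↦ 2/3  ≥
x_1 = 0, x_2 = 2/3 ↦ 2/3  ≥
x_1 = 0, x_2 = 1 ↦ 0  <
x_1 = 1/3, x_2 = 0 ↦ 0  <
x_1 = 1/3, x_2 = 1/3 ↦ 1/3  <
x_1 = 1/3, x_2 = 2/3 ↦ 1  ≥
x_1 = 1/3, x_2 = 1 ↦ 1/3  <
x_1 = 2/3, x_2 = 0 ↦ 0  <
x_1 = 2/3, x_2 = 1/3 ↦ 1/3  <
x_1 = 2/3, x_2 = 2/3 ↦ 2/3  ≥
x_1 = 2/3, x_2 = 1 ↦ 2/3  ≥
x_1 = 1, x_2 = 0 ↦ 0  <
x_1 = 1, x_2 = 1/3 ↦ 1/3  <
x_1 = 1, x_2 = 2/3 ↦ 2/3  ≥
x_1 = 1, x_2 = 1 ↦ 1  ≥
So 7 of the 16 assignments meet the threshold.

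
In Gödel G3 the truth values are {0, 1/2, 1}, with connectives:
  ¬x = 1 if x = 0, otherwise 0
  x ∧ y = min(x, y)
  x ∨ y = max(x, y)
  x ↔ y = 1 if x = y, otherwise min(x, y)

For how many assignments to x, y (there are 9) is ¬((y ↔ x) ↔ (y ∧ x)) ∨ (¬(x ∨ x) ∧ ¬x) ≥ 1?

x = 0, y = 0 ↦ 1  ≥
x = 0, y = 1/2 ↦ 1  ≥
x = 0, y = 1 ↦ 1  ≥
x = 1/2, y = 0 ↦ 0  <
x = 1/2, y = 1/2 ↦ 0  <
x = 1/2, y = 1 ↦ 0  <
x = 1, y = 0 ↦ 0  <
x = 1, y = 1/2 ↦ 0  <
x = 1, y = 1 ↦ 0  <
So 3 of the 9 assignments meet the threshold.

3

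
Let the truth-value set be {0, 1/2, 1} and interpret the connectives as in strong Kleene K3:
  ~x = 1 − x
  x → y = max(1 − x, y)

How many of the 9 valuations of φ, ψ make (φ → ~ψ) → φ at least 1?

φ = 0, ψ = 0 ↦ 0  <
φ = 0, ψ = 1/2 ↦ 0  <
φ = 0, ψ = 1 ↦ 0  <
φ = 1/2, ψ = 0 ↦ 1/2  <
φ = 1/2, ψ = 1/2 ↦ 1/2  <
φ = 1/2, ψ = 1 ↦ 1/2  <
φ = 1, ψ = 0 ↦ 1  ≥
φ = 1, ψ = 1/2 ↦ 1  ≥
φ = 1, ψ = 1 ↦ 1  ≥
So 3 of the 9 assignments meet the threshold.

3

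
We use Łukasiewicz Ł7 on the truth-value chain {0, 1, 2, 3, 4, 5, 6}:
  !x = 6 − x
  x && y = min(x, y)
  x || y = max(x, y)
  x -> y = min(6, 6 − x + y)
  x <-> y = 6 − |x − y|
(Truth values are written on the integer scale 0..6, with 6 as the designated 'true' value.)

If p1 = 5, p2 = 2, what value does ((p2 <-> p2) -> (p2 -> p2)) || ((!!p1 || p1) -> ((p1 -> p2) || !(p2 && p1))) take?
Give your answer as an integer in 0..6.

p2 <-> p2 = 2 <-> 2 = 6
p2 -> p2 = 2 -> 2 = 6
(p2 <-> p2) -> (p2 -> p2) = 6 -> 6 = 6
!p1 = !5 = 1
!!p1 = !1 = 5
!!p1 || p1 = 5 || 5 = 5
p1 -> p2 = 5 -> 2 = 3
p2 && p1 = 2 && 5 = 2
!(p2 && p1) = !2 = 4
(p1 -> p2) || !(p2 && p1) = 3 || 4 = 4
(!!p1 || p1) -> ((p1 -> p2) || !(p2 && p1)) = 5 -> 4 = 5
((p2 <-> p2) -> (p2 -> p2)) || ((!!p1 || p1) -> ((p1 -> p2) || !(p2 && p1))) = 6 || 5 = 6

6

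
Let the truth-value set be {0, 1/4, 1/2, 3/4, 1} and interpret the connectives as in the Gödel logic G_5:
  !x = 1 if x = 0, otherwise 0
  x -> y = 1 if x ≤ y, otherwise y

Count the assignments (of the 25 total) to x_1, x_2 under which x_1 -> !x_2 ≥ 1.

value 1: 9 assignments (counts)
value 0: 16 assignments
So 9 of the 25 assignments meet the threshold.

9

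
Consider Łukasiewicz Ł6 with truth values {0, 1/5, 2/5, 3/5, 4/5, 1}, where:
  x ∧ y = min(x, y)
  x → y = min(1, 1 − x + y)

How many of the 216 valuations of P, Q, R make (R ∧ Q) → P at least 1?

161

value 1: 161 assignments (counts)
value 4/5: 25 assignments
value 3/5: 16 assignments
value 2/5: 9 assignments
value 1/5: 4 assignments
value 0: 1 assignment
So 161 of the 216 assignments meet the threshold.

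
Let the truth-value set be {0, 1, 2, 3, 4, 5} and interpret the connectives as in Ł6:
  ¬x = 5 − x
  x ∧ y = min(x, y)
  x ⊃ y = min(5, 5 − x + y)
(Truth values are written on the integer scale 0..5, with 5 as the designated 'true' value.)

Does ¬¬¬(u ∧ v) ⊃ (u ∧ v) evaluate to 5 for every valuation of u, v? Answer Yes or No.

Counterexample: take u = 0, v = 0.
u ∧ v = 0 ∧ 0 = 0
¬(u ∧ v) = ¬0 = 5
¬¬(u ∧ v) = ¬5 = 0
¬¬¬(u ∧ v) = ¬0 = 5
u ∧ v = 0 ∧ 0 = 0
¬¬¬(u ∧ v) ⊃ (u ∧ v) = 5 ⊃ 0 = 0
This gives 0 ≠ 5.

No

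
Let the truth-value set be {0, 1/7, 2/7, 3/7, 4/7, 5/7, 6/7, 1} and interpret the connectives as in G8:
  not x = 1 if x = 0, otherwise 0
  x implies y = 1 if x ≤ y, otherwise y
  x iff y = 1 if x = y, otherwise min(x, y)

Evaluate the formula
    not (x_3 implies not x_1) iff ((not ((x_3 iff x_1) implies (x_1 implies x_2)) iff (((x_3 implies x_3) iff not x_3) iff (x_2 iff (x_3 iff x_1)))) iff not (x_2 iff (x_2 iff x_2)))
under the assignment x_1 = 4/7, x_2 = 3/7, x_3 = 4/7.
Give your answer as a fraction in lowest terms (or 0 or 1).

not x_1 = not 4/7 = 0
x_3 implies not x_1 = 4/7 implies 0 = 0
not (x_3 implies not x_1) = not 0 = 1
x_3 iff x_1 = 4/7 iff 4/7 = 1
x_1 implies x_2 = 4/7 implies 3/7 = 3/7
(x_3 iff x_1) implies (x_1 implies x_2) = 1 implies 3/7 = 3/7
not ((x_3 iff x_1) implies (x_1 implies x_2)) = not 3/7 = 0
x_3 implies x_3 = 4/7 implies 4/7 = 1
not x_3 = not 4/7 = 0
(x_3 implies x_3) iff not x_3 = 1 iff 0 = 0
x_3 iff x_1 = 4/7 iff 4/7 = 1
x_2 iff (x_3 iff x_1) = 3/7 iff 1 = 3/7
((x_3 implies x_3) iff not x_3) iff (x_2 iff (x_3 iff x_1)) = 0 iff 3/7 = 0
not ((x_3 iff x_1) implies (x_1 implies x_2)) iff (((x_3 implies x_3) iff not x_3) iff (x_2 iff (x_3 iff x_1))) = 0 iff 0 = 1
x_2 iff x_2 = 3/7 iff 3/7 = 1
x_2 iff (x_2 iff x_2) = 3/7 iff 1 = 3/7
not (x_2 iff (x_2 iff x_2)) = not 3/7 = 0
(not ((x_3 iff x_1) implies (x_1 implies x_2)) iff (((x_3 implies x_3) iff not x_3) iff (x_2 iff (x_3 iff x_1)))) iff not (x_2 iff (x_2 iff x_2)) = 1 iff 0 = 0
not (x_3 implies not x_1) iff ((not ((x_3 iff x_1) implies (x_1 implies x_2)) iff (((x_3 implies x_3) iff not x_3) iff (x_2 iff (x_3 iff x_1)))) iff not (x_2 iff (x_2 iff x_2))) = 1 iff 0 = 0

0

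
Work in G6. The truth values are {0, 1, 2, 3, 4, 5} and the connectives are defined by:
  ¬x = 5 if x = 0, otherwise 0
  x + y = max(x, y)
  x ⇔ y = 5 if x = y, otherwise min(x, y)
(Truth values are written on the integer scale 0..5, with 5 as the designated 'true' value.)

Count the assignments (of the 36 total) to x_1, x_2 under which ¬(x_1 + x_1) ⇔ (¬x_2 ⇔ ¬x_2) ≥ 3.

6

value 5: 6 assignments (counts)
value 0: 30 assignments
So 6 of the 36 assignments meet the threshold.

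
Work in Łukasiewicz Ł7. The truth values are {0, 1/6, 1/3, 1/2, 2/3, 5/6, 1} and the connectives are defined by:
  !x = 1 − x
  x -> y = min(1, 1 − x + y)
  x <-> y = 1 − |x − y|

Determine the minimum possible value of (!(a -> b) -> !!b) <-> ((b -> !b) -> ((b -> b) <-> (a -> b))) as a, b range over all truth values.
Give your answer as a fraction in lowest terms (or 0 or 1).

Take a = 1, b = 1/2:
a -> b = 1 -> 1/2 = 1/2
!(a -> b) = !1/2 = 1/2
!b = !1/2 = 1/2
!!b = !1/2 = 1/2
!(a -> b) -> !!b = 1/2 -> 1/2 = 1
!b = !1/2 = 1/2
b -> !b = 1/2 -> 1/2 = 1
b -> b = 1/2 -> 1/2 = 1
a -> b = 1 -> 1/2 = 1/2
(b -> b) <-> (a -> b) = 1 <-> 1/2 = 1/2
(b -> !b) -> ((b -> b) <-> (a -> b)) = 1 -> 1/2 = 1/2
(!(a -> b) -> !!b) <-> ((b -> !b) -> ((b -> b) <-> (a -> b))) = 1 <-> 1/2 = 1/2
No assignment yields a value below 1/2, so this is the minimum.

1/2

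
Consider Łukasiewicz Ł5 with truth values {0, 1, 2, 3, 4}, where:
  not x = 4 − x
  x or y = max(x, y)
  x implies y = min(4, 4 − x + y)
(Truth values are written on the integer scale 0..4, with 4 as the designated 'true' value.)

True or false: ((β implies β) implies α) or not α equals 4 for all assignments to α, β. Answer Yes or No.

No

Counterexample: take α = 1, β = 0.
β implies β = 0 implies 0 = 4
(β implies β) implies α = 4 implies 1 = 1
not α = not 1 = 3
((β implies β) implies α) or not α = 1 or 3 = 3
This gives 3 ≠ 4.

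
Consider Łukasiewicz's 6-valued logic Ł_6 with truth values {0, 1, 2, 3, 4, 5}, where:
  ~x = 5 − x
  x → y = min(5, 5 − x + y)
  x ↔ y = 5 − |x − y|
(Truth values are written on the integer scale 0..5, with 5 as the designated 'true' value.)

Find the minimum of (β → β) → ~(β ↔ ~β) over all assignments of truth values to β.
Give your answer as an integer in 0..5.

Take β = 2:
β → β = 2 → 2 = 5
~β = ~2 = 3
β ↔ ~β = 2 ↔ 3 = 4
~(β ↔ ~β) = ~4 = 1
(β → β) → ~(β ↔ ~β) = 5 → 1 = 1
No assignment yields a value below 1, so this is the minimum.

1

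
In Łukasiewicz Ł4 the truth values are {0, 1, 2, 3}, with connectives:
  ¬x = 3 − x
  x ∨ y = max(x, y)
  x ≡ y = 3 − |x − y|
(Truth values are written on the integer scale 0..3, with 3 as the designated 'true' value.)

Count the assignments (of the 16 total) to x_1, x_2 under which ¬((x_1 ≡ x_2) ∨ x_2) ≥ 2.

3

x_1 = 0, x_2 = 0 ↦ 0  <
x_1 = 0, x_2 = 1 ↦ 1  <
x_1 = 0, x_2 = 2 ↦ 1  <
x_1 = 0, x_2 = 3 ↦ 0  <
x_1 = 1, x_2 = 0 ↦ 1  <
x_1 = 1, x_2 = 1 ↦ 0  <
x_1 = 1, x_2 = 2 ↦ 1  <
x_1 = 1, x_2 = 3 ↦ 0  <
x_1 = 2, x_2 = 0 ↦ 2  ≥
x_1 = 2, x_2 = 1 ↦ 1  <
x_1 = 2, x_2 = 2 ↦ 0  <
x_1 = 2, x_2 = 3 ↦ 0  <
x_1 = 3, x_2 = 0 ↦ 3  ≥
x_1 = 3, x_2 = 1 ↦ 2  ≥
x_1 = 3, x_2 = 2 ↦ 1  <
x_1 = 3, x_2 = 3 ↦ 0  <
So 3 of the 16 assignments meet the threshold.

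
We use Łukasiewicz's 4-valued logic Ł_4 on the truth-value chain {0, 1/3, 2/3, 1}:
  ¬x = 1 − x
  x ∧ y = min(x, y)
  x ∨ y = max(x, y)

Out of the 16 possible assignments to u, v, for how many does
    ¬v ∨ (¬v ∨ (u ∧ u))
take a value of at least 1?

7

u = 0, v = 0 ↦ 1  ≥
u = 0, v = 1/3 ↦ 2/3  <
u = 0, v = 2/3 ↦ 1/3  <
u = 0, v = 1 ↦ 0  <
u = 1/3, v = 0 ↦ 1  ≥
u = 1/3, v = 1/3 ↦ 2/3  <
u = 1/3, v = 2/3 ↦ 1/3  <
u = 1/3, v = 1 ↦ 1/3  <
u = 2/3, v = 0 ↦ 1  ≥
u = 2/3, v = 1/3 ↦ 2/3  <
u = 2/3, v = 2/3 ↦ 2/3  <
u = 2/3, v = 1 ↦ 2/3  <
u = 1, v = 0 ↦ 1  ≥
u = 1, v = 1/3 ↦ 1  ≥
u = 1, v = 2/3 ↦ 1  ≥
u = 1, v = 1 ↦ 1  ≥
So 7 of the 16 assignments meet the threshold.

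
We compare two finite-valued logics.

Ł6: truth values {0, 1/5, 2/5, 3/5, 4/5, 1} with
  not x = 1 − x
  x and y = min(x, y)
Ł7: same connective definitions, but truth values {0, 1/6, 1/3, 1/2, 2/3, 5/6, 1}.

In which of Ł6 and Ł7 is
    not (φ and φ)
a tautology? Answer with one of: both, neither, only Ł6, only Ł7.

In Ł6: at φ = 1/5 the value is 4/5 — not a tautology.
In Ł7: at φ = 1/6 the value is 5/6 — not a tautology.

neither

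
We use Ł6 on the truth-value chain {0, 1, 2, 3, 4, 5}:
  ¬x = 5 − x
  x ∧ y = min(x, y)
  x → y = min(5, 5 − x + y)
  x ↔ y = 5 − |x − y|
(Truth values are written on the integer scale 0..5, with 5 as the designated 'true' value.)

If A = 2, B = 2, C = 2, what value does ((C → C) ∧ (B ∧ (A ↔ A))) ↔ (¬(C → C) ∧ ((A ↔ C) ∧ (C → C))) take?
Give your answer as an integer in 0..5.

3

C → C = 2 → 2 = 5
A ↔ A = 2 ↔ 2 = 5
B ∧ (A ↔ A) = 2 ∧ 5 = 2
(C → C) ∧ (B ∧ (A ↔ A)) = 5 ∧ 2 = 2
C → C = 2 → 2 = 5
¬(C → C) = ¬5 = 0
A ↔ C = 2 ↔ 2 = 5
C → C = 2 → 2 = 5
(A ↔ C) ∧ (C → C) = 5 ∧ 5 = 5
¬(C → C) ∧ ((A ↔ C) ∧ (C → C)) = 0 ∧ 5 = 0
((C → C) ∧ (B ∧ (A ↔ A))) ↔ (¬(C → C) ∧ ((A ↔ C) ∧ (C → C))) = 2 ↔ 0 = 3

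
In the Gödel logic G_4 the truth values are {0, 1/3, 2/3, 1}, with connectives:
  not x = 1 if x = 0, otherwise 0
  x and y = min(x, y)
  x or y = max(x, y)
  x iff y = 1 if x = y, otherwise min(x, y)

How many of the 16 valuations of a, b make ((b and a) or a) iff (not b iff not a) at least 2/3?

9

a = 0, b = 0 ↦ 0  <
a = 0, b = 1/3 ↦ 1  ≥
a = 0, b = 2/3 ↦ 1  ≥
a = 0, b = 1 ↦ 1  ≥
a = 1/3, b = 0 ↦ 0  <
a = 1/3, b = 1/3 ↦ 1/3  <
a = 1/3, b = 2/3 ↦ 1/3  <
a = 1/3, b = 1 ↦ 1/3  <
a = 2/3, b = 0 ↦ 0  <
a = 2/3, b = 1/3 ↦ 2/3  ≥
a = 2/3, b = 2/3 ↦ 2/3  ≥
a = 2/3, b = 1 ↦ 2/3  ≥
a = 1, b = 0 ↦ 0  <
a = 1, b = 1/3 ↦ 1  ≥
a = 1, b = 2/3 ↦ 1  ≥
a = 1, b = 1 ↦ 1  ≥
So 9 of the 16 assignments meet the threshold.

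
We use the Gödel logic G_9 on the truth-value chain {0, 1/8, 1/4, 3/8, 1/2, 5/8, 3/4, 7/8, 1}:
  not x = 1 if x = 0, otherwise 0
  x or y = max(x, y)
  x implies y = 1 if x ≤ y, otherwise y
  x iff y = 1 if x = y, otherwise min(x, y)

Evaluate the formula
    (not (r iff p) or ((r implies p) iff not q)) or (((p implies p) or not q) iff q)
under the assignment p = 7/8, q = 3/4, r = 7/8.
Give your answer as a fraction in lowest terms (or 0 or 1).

3/4

r iff p = 7/8 iff 7/8 = 1
not (r iff p) = not 1 = 0
r implies p = 7/8 implies 7/8 = 1
not q = not 3/4 = 0
(r implies p) iff not q = 1 iff 0 = 0
not (r iff p) or ((r implies p) iff not q) = 0 or 0 = 0
p implies p = 7/8 implies 7/8 = 1
not q = not 3/4 = 0
(p implies p) or not q = 1 or 0 = 1
((p implies p) or not q) iff q = 1 iff 3/4 = 3/4
(not (r iff p) or ((r implies p) iff not q)) or (((p implies p) or not q) iff q) = 0 or 3/4 = 3/4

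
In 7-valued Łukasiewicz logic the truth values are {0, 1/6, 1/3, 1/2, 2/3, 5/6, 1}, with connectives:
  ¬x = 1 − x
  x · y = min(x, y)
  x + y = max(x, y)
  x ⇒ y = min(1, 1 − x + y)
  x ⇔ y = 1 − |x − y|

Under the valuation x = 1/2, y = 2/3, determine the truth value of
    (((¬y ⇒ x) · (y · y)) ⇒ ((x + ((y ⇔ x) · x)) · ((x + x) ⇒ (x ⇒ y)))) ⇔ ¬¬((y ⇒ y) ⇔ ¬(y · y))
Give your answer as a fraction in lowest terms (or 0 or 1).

¬y = ¬2/3 = 1/3
¬y ⇒ x = 1/3 ⇒ 1/2 = 1
y · y = 2/3 · 2/3 = 2/3
(¬y ⇒ x) · (y · y) = 1 · 2/3 = 2/3
y ⇔ x = 2/3 ⇔ 1/2 = 5/6
(y ⇔ x) · x = 5/6 · 1/2 = 1/2
x + ((y ⇔ x) · x) = 1/2 + 1/2 = 1/2
x + x = 1/2 + 1/2 = 1/2
x ⇒ y = 1/2 ⇒ 2/3 = 1
(x + x) ⇒ (x ⇒ y) = 1/2 ⇒ 1 = 1
(x + ((y ⇔ x) · x)) · ((x + x) ⇒ (x ⇒ y)) = 1/2 · 1 = 1/2
((¬y ⇒ x) · (y · y)) ⇒ ((x + ((y ⇔ x) · x)) · ((x + x) ⇒ (x ⇒ y))) = 2/3 ⇒ 1/2 = 5/6
y ⇒ y = 2/3 ⇒ 2/3 = 1
y · y = 2/3 · 2/3 = 2/3
¬(y · y) = ¬2/3 = 1/3
(y ⇒ y) ⇔ ¬(y · y) = 1 ⇔ 1/3 = 1/3
¬((y ⇒ y) ⇔ ¬(y · y)) = ¬1/3 = 2/3
¬¬((y ⇒ y) ⇔ ¬(y · y)) = ¬2/3 = 1/3
(((¬y ⇒ x) · (y · y)) ⇒ ((x + ((y ⇔ x) · x)) · ((x + x) ⇒ (x ⇒ y)))) ⇔ ¬¬((y ⇒ y) ⇔ ¬(y · y)) = 5/6 ⇔ 1/3 = 1/2

1/2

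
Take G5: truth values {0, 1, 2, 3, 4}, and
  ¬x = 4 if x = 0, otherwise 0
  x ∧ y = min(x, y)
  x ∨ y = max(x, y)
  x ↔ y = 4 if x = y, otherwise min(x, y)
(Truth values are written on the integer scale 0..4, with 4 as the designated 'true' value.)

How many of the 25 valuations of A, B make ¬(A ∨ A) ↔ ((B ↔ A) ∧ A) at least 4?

4

value 4: 4 assignments (counts)
value 0: 21 assignments
So 4 of the 25 assignments meet the threshold.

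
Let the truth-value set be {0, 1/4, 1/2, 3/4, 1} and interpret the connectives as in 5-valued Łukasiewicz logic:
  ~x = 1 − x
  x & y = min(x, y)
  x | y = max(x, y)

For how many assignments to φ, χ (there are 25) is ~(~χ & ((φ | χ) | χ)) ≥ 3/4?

14

value 1: 6 assignments (counts)
value 3/4: 8 assignments (counts)
value 1/2: 7 assignments
value 1/4: 3 assignments
value 0: 1 assignment
So 14 of the 25 assignments meet the threshold.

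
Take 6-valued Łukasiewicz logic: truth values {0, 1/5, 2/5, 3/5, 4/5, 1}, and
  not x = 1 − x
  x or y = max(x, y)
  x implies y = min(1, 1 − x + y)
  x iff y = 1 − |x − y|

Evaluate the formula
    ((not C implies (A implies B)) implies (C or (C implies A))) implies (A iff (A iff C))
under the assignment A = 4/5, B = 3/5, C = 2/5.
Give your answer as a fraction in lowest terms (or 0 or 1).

4/5

not C = not 2/5 = 3/5
A implies B = 4/5 implies 3/5 = 4/5
not C implies (A implies B) = 3/5 implies 4/5 = 1
C implies A = 2/5 implies 4/5 = 1
C or (C implies A) = 2/5 or 1 = 1
(not C implies (A implies B)) implies (C or (C implies A)) = 1 implies 1 = 1
A iff C = 4/5 iff 2/5 = 3/5
A iff (A iff C) = 4/5 iff 3/5 = 4/5
((not C implies (A implies B)) implies (C or (C implies A))) implies (A iff (A iff C)) = 1 implies 4/5 = 4/5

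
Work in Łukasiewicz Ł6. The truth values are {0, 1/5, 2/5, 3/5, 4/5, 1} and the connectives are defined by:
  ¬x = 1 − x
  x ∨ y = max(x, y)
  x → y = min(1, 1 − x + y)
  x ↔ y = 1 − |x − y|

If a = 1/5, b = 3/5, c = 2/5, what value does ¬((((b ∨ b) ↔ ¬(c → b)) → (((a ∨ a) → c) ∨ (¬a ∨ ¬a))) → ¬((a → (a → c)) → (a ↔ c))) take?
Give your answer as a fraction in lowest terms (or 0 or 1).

4/5

b ∨ b = 3/5 ∨ 3/5 = 3/5
c → b = 2/5 → 3/5 = 1
¬(c → b) = ¬1 = 0
(b ∨ b) ↔ ¬(c → b) = 3/5 ↔ 0 = 2/5
a ∨ a = 1/5 ∨ 1/5 = 1/5
(a ∨ a) → c = 1/5 → 2/5 = 1
¬a = ¬1/5 = 4/5
¬a = ¬1/5 = 4/5
¬a ∨ ¬a = 4/5 ∨ 4/5 = 4/5
((a ∨ a) → c) ∨ (¬a ∨ ¬a) = 1 ∨ 4/5 = 1
((b ∨ b) ↔ ¬(c → b)) → (((a ∨ a) → c) ∨ (¬a ∨ ¬a)) = 2/5 → 1 = 1
a → c = 1/5 → 2/5 = 1
a → (a → c) = 1/5 → 1 = 1
a ↔ c = 1/5 ↔ 2/5 = 4/5
(a → (a → c)) → (a ↔ c) = 1 → 4/5 = 4/5
¬((a → (a → c)) → (a ↔ c)) = ¬4/5 = 1/5
(((b ∨ b) ↔ ¬(c → b)) → (((a ∨ a) → c) ∨ (¬a ∨ ¬a))) → ¬((a → (a → c)) → (a ↔ c)) = 1 → 1/5 = 1/5
¬((((b ∨ b) ↔ ¬(c → b)) → (((a ∨ a) → c) ∨ (¬a ∨ ¬a))) → ¬((a → (a → c)) → (a ↔ c))) = ¬1/5 = 4/5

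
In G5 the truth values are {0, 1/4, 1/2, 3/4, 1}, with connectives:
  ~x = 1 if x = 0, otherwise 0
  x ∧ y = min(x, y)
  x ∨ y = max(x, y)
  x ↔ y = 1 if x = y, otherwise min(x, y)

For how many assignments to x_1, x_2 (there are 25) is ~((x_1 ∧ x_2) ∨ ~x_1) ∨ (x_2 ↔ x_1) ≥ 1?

value 1: 9 assignments (counts)
value 3/4: 2 assignments
value 1/2: 4 assignments
value 1/4: 6 assignments
value 0: 4 assignments
So 9 of the 25 assignments meet the threshold.

9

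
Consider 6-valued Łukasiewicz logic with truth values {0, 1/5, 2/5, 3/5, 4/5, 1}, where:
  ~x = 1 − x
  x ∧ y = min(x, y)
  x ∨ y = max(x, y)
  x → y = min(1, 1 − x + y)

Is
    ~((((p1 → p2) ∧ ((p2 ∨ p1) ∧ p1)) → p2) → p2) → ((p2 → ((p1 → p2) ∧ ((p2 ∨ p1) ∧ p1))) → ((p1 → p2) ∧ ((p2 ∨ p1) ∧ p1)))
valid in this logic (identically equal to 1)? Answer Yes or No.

No

Counterexample: take p1 = 0, p2 = 0.
p1 → p2 = 0 → 0 = 1
p2 ∨ p1 = 0 ∨ 0 = 0
(p2 ∨ p1) ∧ p1 = 0 ∧ 0 = 0
(p1 → p2) ∧ ((p2 ∨ p1) ∧ p1) = 1 ∧ 0 = 0
((p1 → p2) ∧ ((p2 ∨ p1) ∧ p1)) → p2 = 0 → 0 = 1
(((p1 → p2) ∧ ((p2 ∨ p1) ∧ p1)) → p2) → p2 = 1 → 0 = 0
~((((p1 → p2) ∧ ((p2 ∨ p1) ∧ p1)) → p2) → p2) = ~0 = 1
p2 → ((p1 → p2) ∧ ((p2 ∨ p1) ∧ p1)) = 0 → 0 = 1
(p2 → ((p1 → p2) ∧ ((p2 ∨ p1) ∧ p1))) → ((p1 → p2) ∧ ((p2 ∨ p1) ∧ p1)) = 1 → 0 = 0
~((((p1 → p2) ∧ ((p2 ∨ p1) ∧ p1)) → p2) → p2) → ((p2 → ((p1 → p2) ∧ ((p2 ∨ p1) ∧ p1))) → ((p1 → p2) ∧ ((p2 ∨ p1) ∧ p1))) = 1 → 0 = 0
This gives 0 ≠ 1.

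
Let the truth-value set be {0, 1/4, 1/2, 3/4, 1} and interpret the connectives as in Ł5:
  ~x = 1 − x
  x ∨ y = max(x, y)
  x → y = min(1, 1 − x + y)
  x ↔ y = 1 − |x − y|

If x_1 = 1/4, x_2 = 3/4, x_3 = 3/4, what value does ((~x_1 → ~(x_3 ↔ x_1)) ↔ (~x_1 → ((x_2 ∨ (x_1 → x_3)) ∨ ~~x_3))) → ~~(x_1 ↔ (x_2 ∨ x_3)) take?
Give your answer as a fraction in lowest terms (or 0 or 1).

3/4

~x_1 = ~1/4 = 3/4
x_3 ↔ x_1 = 3/4 ↔ 1/4 = 1/2
~(x_3 ↔ x_1) = ~1/2 = 1/2
~x_1 → ~(x_3 ↔ x_1) = 3/4 → 1/2 = 3/4
~x_1 = ~1/4 = 3/4
x_1 → x_3 = 1/4 → 3/4 = 1
x_2 ∨ (x_1 → x_3) = 3/4 ∨ 1 = 1
~x_3 = ~3/4 = 1/4
~~x_3 = ~1/4 = 3/4
(x_2 ∨ (x_1 → x_3)) ∨ ~~x_3 = 1 ∨ 3/4 = 1
~x_1 → ((x_2 ∨ (x_1 → x_3)) ∨ ~~x_3) = 3/4 → 1 = 1
(~x_1 → ~(x_3 ↔ x_1)) ↔ (~x_1 → ((x_2 ∨ (x_1 → x_3)) ∨ ~~x_3)) = 3/4 ↔ 1 = 3/4
x_2 ∨ x_3 = 3/4 ∨ 3/4 = 3/4
x_1 ↔ (x_2 ∨ x_3) = 1/4 ↔ 3/4 = 1/2
~(x_1 ↔ (x_2 ∨ x_3)) = ~1/2 = 1/2
~~(x_1 ↔ (x_2 ∨ x_3)) = ~1/2 = 1/2
((~x_1 → ~(x_3 ↔ x_1)) ↔ (~x_1 → ((x_2 ∨ (x_1 → x_3)) ∨ ~~x_3))) → ~~(x_1 ↔ (x_2 ∨ x_3)) = 3/4 → 1/2 = 3/4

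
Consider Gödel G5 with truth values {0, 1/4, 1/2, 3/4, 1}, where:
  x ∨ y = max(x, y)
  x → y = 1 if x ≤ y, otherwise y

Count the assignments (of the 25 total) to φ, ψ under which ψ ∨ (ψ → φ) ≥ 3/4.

value 1: 19 assignments (counts)
value 3/4: 3 assignments (counts)
value 1/2: 2 assignments
value 1/4: 1 assignment
So 22 of the 25 assignments meet the threshold.

22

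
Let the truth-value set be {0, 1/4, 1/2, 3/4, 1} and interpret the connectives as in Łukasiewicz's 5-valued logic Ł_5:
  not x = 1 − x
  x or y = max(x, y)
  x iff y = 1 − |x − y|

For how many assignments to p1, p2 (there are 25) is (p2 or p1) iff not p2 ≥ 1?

5

value 1: 5 assignments (counts)
value 3/4: 4 assignments
value 1/2: 8 assignments
value 1/4: 2 assignments
value 0: 6 assignments
So 5 of the 25 assignments meet the threshold.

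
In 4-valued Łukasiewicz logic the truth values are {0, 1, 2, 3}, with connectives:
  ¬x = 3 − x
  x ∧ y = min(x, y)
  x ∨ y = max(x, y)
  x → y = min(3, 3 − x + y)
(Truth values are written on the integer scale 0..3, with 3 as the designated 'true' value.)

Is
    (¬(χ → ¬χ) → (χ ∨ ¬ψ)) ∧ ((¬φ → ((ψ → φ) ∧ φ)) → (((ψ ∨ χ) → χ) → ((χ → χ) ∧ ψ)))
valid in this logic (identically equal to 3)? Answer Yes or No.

No

Counterexample: take φ = 1, ψ = 0, χ = 0.
¬χ = ¬0 = 3
χ → ¬χ = 0 → 3 = 3
¬(χ → ¬χ) = ¬3 = 0
¬ψ = ¬0 = 3
χ ∨ ¬ψ = 0 ∨ 3 = 3
¬(χ → ¬χ) → (χ ∨ ¬ψ) = 0 → 3 = 3
¬φ = ¬1 = 2
ψ → φ = 0 → 1 = 3
(ψ → φ) ∧ φ = 3 ∧ 1 = 1
¬φ → ((ψ → φ) ∧ φ) = 2 → 1 = 2
ψ ∨ χ = 0 ∨ 0 = 0
(ψ ∨ χ) → χ = 0 → 0 = 3
χ → χ = 0 → 0 = 3
(χ → χ) ∧ ψ = 3 ∧ 0 = 0
((ψ ∨ χ) → χ) → ((χ → χ) ∧ ψ) = 3 → 0 = 0
(¬φ → ((ψ → φ) ∧ φ)) → (((ψ ∨ χ) → χ) → ((χ → χ) ∧ ψ)) = 2 → 0 = 1
(¬(χ → ¬χ) → (χ ∨ ¬ψ)) ∧ ((¬φ → ((ψ → φ) ∧ φ)) → (((ψ ∨ χ) → χ) → ((χ → χ) ∧ ψ))) = 3 ∧ 1 = 1
This gives 1 ≠ 3.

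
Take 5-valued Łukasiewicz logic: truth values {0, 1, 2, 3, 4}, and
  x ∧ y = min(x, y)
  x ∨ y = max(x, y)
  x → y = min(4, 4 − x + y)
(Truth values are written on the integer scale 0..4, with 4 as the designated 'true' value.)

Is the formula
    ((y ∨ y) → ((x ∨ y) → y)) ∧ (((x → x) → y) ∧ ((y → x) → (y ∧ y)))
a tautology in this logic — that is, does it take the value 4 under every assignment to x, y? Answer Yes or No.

Counterexample: take x = 0, y = 0.
y ∨ y = 0 ∨ 0 = 0
x ∨ y = 0 ∨ 0 = 0
(x ∨ y) → y = 0 → 0 = 4
(y ∨ y) → ((x ∨ y) → y) = 0 → 4 = 4
x → x = 0 → 0 = 4
(x → x) → y = 4 → 0 = 0
y → x = 0 → 0 = 4
y ∧ y = 0 ∧ 0 = 0
(y → x) → (y ∧ y) = 4 → 0 = 0
((x → x) → y) ∧ ((y → x) → (y ∧ y)) = 0 ∧ 0 = 0
((y ∨ y) → ((x ∨ y) → y)) ∧ (((x → x) → y) ∧ ((y → x) → (y ∧ y))) = 4 ∧ 0 = 0
This gives 0 ≠ 4.

No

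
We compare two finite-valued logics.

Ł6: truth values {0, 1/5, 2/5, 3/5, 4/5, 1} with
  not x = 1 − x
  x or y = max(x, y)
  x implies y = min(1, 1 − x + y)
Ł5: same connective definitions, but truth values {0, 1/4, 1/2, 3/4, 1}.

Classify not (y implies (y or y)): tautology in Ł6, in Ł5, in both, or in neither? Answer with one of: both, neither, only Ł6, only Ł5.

neither

In Ł6: at y = 0 the value is 0 — not a tautology.
In Ł5: at y = 0 the value is 0 — not a tautology.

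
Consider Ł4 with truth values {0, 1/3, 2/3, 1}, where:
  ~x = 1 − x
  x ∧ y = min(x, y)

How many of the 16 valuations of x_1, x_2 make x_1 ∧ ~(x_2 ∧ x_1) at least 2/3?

x_1 = 0, x_2 = 0 ↦ 0  <
x_1 = 0, x_2 = 1/3 ↦ 0  <
x_1 = 0, x_2 = 2/3 ↦ 0  <
x_1 = 0, x_2 = 1 ↦ 0  <
x_1 = 1/3, x_2 = 0 ↦ 1/3  <
x_1 = 1/3, x_2 = 1/3 ↦ 1/3  <
x_1 = 1/3, x_2 = 2/3 ↦ 1/3  <
x_1 = 1/3, x_2 = 1 ↦ 1/3  <
x_1 = 2/3, x_2 = 0 ↦ 2/3  ≥
x_1 = 2/3, x_2 = 1/3 ↦ 2/3  ≥
x_1 = 2/3, x_2 = 2/3 ↦ 1/3  <
x_1 = 2/3, x_2 = 1 ↦ 1/3  <
x_1 = 1, x_2 = 0 ↦ 1  ≥
x_1 = 1, x_2 = 1/3 ↦ 2/3  ≥
x_1 = 1, x_2 = 2/3 ↦ 1/3  <
x_1 = 1, x_2 = 1 ↦ 0  <
So 4 of the 16 assignments meet the threshold.

4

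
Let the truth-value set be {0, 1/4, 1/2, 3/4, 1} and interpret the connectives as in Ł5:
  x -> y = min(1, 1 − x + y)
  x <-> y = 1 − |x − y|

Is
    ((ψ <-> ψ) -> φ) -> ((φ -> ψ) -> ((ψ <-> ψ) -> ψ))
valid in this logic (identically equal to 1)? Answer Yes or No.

At φ = 1, ψ = 1/2, for instance:
ψ <-> ψ = 1/2 <-> 1/2 = 1
(ψ <-> ψ) -> φ = 1 -> 1 = 1
φ -> ψ = 1 -> 1/2 = 1/2
(ψ <-> ψ) -> ψ = 1 -> 1/2 = 1/2
(φ -> ψ) -> ((ψ <-> ψ) -> ψ) = 1/2 -> 1/2 = 1
((ψ <-> ψ) -> φ) -> ((φ -> ψ) -> ((ψ <-> ψ) -> ψ)) = 1 -> 1 = 1
and checking the remaining 24 assignments likewise gives ≥ 1 in every case.

Yes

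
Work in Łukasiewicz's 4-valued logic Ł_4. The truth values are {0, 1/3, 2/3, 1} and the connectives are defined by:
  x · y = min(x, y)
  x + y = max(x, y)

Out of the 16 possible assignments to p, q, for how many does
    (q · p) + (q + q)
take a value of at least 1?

p = 0, q = 0 ↦ 0  <
p = 0, q = 1/3 ↦ 1/3  <
p = 0, q = 2/3 ↦ 2/3  <
p = 0, q = 1 ↦ 1  ≥
p = 1/3, q = 0 ↦ 0  <
p = 1/3, q = 1/3 ↦ 1/3  <
p = 1/3, q = 2/3 ↦ 2/3  <
p = 1/3, q = 1 ↦ 1  ≥
p = 2/3, q = 0 ↦ 0  <
p = 2/3, q = 1/3 ↦ 1/3  <
p = 2/3, q = 2/3 ↦ 2/3  <
p = 2/3, q = 1 ↦ 1  ≥
p = 1, q = 0 ↦ 0  <
p = 1, q = 1/3 ↦ 1/3  <
p = 1, q = 2/3 ↦ 2/3  <
p = 1, q = 1 ↦ 1  ≥
So 4 of the 16 assignments meet the threshold.

4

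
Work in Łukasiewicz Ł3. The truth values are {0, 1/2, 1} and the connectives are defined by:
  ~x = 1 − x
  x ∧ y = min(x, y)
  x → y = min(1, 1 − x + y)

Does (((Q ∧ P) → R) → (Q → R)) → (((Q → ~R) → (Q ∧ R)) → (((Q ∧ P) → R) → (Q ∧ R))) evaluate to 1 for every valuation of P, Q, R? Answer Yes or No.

No

Counterexample: take P = 0, Q = 1/2, R = 1.
Q ∧ P = 1/2 ∧ 0 = 0
(Q ∧ P) → R = 0 → 1 = 1
Q → R = 1/2 → 1 = 1
((Q ∧ P) → R) → (Q → R) = 1 → 1 = 1
~R = ~1 = 0
Q → ~R = 1/2 → 0 = 1/2
Q ∧ R = 1/2 ∧ 1 = 1/2
(Q → ~R) → (Q ∧ R) = 1/2 → 1/2 = 1
Q ∧ P = 1/2 ∧ 0 = 0
(Q ∧ P) → R = 0 → 1 = 1
Q ∧ R = 1/2 ∧ 1 = 1/2
((Q ∧ P) → R) → (Q ∧ R) = 1 → 1/2 = 1/2
((Q → ~R) → (Q ∧ R)) → (((Q ∧ P) → R) → (Q ∧ R)) = 1 → 1/2 = 1/2
(((Q ∧ P) → R) → (Q → R)) → (((Q → ~R) → (Q ∧ R)) → (((Q ∧ P) → R) → (Q ∧ R))) = 1 → 1/2 = 1/2
This gives 1/2 ≠ 1.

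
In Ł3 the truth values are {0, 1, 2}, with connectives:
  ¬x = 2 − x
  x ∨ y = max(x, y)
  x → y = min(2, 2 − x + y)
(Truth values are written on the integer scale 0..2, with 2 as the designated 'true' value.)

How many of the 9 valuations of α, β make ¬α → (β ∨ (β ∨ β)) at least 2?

6

α = 0, β = 0 ↦ 0  <
α = 0, β = 1 ↦ 1  <
α = 0, β = 2 ↦ 2  ≥
α = 1, β = 0 ↦ 1  <
α = 1, β = 1 ↦ 2  ≥
α = 1, β = 2 ↦ 2  ≥
α = 2, β = 0 ↦ 2  ≥
α = 2, β = 1 ↦ 2  ≥
α = 2, β = 2 ↦ 2  ≥
So 6 of the 9 assignments meet the threshold.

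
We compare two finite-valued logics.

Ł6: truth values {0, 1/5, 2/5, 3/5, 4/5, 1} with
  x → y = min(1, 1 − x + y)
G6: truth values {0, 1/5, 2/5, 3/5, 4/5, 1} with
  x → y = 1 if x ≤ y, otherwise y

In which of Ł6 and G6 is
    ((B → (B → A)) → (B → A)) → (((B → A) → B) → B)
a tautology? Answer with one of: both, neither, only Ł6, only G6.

In Ł6: every assignment gives 1 — tautology.
In G6: at A = 0, B = 1/5 the value is 1/5 — not a tautology.

only Ł6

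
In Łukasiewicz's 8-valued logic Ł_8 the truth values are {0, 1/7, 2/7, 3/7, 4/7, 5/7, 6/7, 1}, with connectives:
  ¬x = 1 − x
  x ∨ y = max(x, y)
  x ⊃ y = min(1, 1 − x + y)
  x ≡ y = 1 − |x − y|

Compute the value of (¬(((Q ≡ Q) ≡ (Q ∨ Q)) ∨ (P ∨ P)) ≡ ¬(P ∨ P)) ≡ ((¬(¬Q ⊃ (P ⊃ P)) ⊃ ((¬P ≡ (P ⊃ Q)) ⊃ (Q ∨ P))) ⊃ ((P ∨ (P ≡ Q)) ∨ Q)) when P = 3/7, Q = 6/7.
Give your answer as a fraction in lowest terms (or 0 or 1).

Q ≡ Q = 6/7 ≡ 6/7 = 1
Q ∨ Q = 6/7 ∨ 6/7 = 6/7
(Q ≡ Q) ≡ (Q ∨ Q) = 1 ≡ 6/7 = 6/7
P ∨ P = 3/7 ∨ 3/7 = 3/7
((Q ≡ Q) ≡ (Q ∨ Q)) ∨ (P ∨ P) = 6/7 ∨ 3/7 = 6/7
¬(((Q ≡ Q) ≡ (Q ∨ Q)) ∨ (P ∨ P)) = ¬6/7 = 1/7
P ∨ P = 3/7 ∨ 3/7 = 3/7
¬(P ∨ P) = ¬3/7 = 4/7
¬(((Q ≡ Q) ≡ (Q ∨ Q)) ∨ (P ∨ P)) ≡ ¬(P ∨ P) = 1/7 ≡ 4/7 = 4/7
¬Q = ¬6/7 = 1/7
P ⊃ P = 3/7 ⊃ 3/7 = 1
¬Q ⊃ (P ⊃ P) = 1/7 ⊃ 1 = 1
¬(¬Q ⊃ (P ⊃ P)) = ¬1 = 0
¬P = ¬3/7 = 4/7
P ⊃ Q = 3/7 ⊃ 6/7 = 1
¬P ≡ (P ⊃ Q) = 4/7 ≡ 1 = 4/7
Q ∨ P = 6/7 ∨ 3/7 = 6/7
(¬P ≡ (P ⊃ Q)) ⊃ (Q ∨ P) = 4/7 ⊃ 6/7 = 1
¬(¬Q ⊃ (P ⊃ P)) ⊃ ((¬P ≡ (P ⊃ Q)) ⊃ (Q ∨ P)) = 0 ⊃ 1 = 1
P ≡ Q = 3/7 ≡ 6/7 = 4/7
P ∨ (P ≡ Q) = 3/7 ∨ 4/7 = 4/7
(P ∨ (P ≡ Q)) ∨ Q = 4/7 ∨ 6/7 = 6/7
(¬(¬Q ⊃ (P ⊃ P)) ⊃ ((¬P ≡ (P ⊃ Q)) ⊃ (Q ∨ P))) ⊃ ((P ∨ (P ≡ Q)) ∨ Q) = 1 ⊃ 6/7 = 6/7
(¬(((Q ≡ Q) ≡ (Q ∨ Q)) ∨ (P ∨ P)) ≡ ¬(P ∨ P)) ≡ ((¬(¬Q ⊃ (P ⊃ P)) ⊃ ((¬P ≡ (P ⊃ Q)) ⊃ (Q ∨ P))) ⊃ ((P ∨ (P ≡ Q)) ∨ Q)) = 4/7 ≡ 6/7 = 5/7

5/7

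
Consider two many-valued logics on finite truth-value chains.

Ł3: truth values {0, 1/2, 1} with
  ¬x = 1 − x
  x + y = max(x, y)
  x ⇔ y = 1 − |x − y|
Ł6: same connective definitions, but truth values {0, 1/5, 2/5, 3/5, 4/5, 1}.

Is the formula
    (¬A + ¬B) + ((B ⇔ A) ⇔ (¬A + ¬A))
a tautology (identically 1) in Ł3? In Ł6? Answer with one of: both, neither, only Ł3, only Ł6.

In Ł3: at A = 1/2, B = 1/2 the value is 1/2 — not a tautology.
In Ł6: at A = 1/5, B = 1/5 the value is 4/5 — not a tautology.

neither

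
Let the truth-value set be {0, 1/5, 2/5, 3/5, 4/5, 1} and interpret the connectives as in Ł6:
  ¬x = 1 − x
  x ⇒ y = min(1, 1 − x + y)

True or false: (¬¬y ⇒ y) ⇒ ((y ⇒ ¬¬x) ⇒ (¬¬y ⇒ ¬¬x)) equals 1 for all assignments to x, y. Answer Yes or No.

At x = 1/5, y = 1, for instance:
¬y = ¬1 = 0
¬¬y = ¬0 = 1
¬¬y ⇒ y = 1 ⇒ 1 = 1
¬x = ¬1/5 = 4/5
¬¬x = ¬4/5 = 1/5
y ⇒ ¬¬x = 1 ⇒ 1/5 = 1/5
¬¬y ⇒ ¬¬x = 1 ⇒ 1/5 = 1/5
(y ⇒ ¬¬x) ⇒ (¬¬y ⇒ ¬¬x) = 1/5 ⇒ 1/5 = 1
(¬¬y ⇒ y) ⇒ ((y ⇒ ¬¬x) ⇒ (¬¬y ⇒ ¬¬x)) = 1 ⇒ 1 = 1
and checking the remaining 35 assignments likewise gives ≥ 1 in every case.

Yes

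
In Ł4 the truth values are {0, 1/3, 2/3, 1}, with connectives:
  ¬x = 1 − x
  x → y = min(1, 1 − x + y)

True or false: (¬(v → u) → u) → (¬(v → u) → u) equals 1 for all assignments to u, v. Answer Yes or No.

Yes

u = 0, v = 0 ↦ 1
u = 0, v = 1/3 ↦ 1
u = 0, v = 2/3 ↦ 1
u = 0, v = 1 ↦ 1
u = 1/3, v = 0 ↦ 1
u = 1/3, v = 1/3 ↦ 1
u = 1/3, v = 2/3 ↦ 1
u = 1/3, v = 1 ↦ 1
u = 2/3, v = 0 ↦ 1
u = 2/3, v = 1/3 ↦ 1
u = 2/3, v = 2/3 ↦ 1
u = 2/3, v = 1 ↦ 1
u = 1, v = 0 ↦ 1
u = 1, v = 1/3 ↦ 1
u = 1, v = 2/3 ↦ 1
u = 1, v = 1 ↦ 1
Every assignment gives a value ≥ 1.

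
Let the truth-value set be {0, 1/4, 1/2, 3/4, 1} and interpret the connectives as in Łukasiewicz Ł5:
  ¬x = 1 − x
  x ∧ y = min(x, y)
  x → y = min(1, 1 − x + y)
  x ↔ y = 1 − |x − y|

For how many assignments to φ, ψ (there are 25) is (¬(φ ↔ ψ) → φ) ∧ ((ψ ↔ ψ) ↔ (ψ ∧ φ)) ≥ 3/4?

4

value 1: 1 assignment (counts)
value 3/4: 3 assignments (counts)
value 1/2: 5 assignments
value 1/4: 7 assignments
value 0: 9 assignments
So 4 of the 25 assignments meet the threshold.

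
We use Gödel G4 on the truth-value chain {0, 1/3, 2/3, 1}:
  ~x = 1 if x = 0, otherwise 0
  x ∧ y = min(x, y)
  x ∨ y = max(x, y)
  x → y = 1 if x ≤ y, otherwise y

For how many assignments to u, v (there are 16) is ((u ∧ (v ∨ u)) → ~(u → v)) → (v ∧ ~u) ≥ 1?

10

u = 0, v = 0 ↦ 0  <
u = 0, v = 1/3 ↦ 1/3  <
u = 0, v = 2/3 ↦ 2/3  <
u = 0, v = 1 ↦ 1  ≥
u = 1/3, v = 0 ↦ 0  <
u = 1/3, v = 1/3 ↦ 1  ≥
u = 1/3, v = 2/3 ↦ 1  ≥
u = 1/3, v = 1 ↦ 1  ≥
u = 2/3, v = 0 ↦ 0  <
u = 2/3, v = 1/3 ↦ 1  ≥
u = 2/3, v = 2/3 ↦ 1  ≥
u = 2/3, v = 1 ↦ 1  ≥
u = 1, v = 0 ↦ 0  <
u = 1, v = 1/3 ↦ 1  ≥
u = 1, v = 2/3 ↦ 1  ≥
u = 1, v = 1 ↦ 1  ≥
So 10 of the 16 assignments meet the threshold.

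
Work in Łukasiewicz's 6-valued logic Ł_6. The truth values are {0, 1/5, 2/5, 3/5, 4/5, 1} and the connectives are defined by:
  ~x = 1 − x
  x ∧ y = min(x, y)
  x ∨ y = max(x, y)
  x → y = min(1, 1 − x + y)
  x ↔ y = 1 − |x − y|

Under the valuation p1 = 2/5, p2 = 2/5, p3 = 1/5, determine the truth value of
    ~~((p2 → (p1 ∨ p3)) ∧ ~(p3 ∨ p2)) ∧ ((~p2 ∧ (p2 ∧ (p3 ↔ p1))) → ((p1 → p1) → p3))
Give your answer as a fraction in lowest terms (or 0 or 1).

3/5

p1 ∨ p3 = 2/5 ∨ 1/5 = 2/5
p2 → (p1 ∨ p3) = 2/5 → 2/5 = 1
p3 ∨ p2 = 1/5 ∨ 2/5 = 2/5
~(p3 ∨ p2) = ~2/5 = 3/5
(p2 → (p1 ∨ p3)) ∧ ~(p3 ∨ p2) = 1 ∧ 3/5 = 3/5
~((p2 → (p1 ∨ p3)) ∧ ~(p3 ∨ p2)) = ~3/5 = 2/5
~~((p2 → (p1 ∨ p3)) ∧ ~(p3 ∨ p2)) = ~2/5 = 3/5
~p2 = ~2/5 = 3/5
p3 ↔ p1 = 1/5 ↔ 2/5 = 4/5
p2 ∧ (p3 ↔ p1) = 2/5 ∧ 4/5 = 2/5
~p2 ∧ (p2 ∧ (p3 ↔ p1)) = 3/5 ∧ 2/5 = 2/5
p1 → p1 = 2/5 → 2/5 = 1
(p1 → p1) → p3 = 1 → 1/5 = 1/5
(~p2 ∧ (p2 ∧ (p3 ↔ p1))) → ((p1 → p1) → p3) = 2/5 → 1/5 = 4/5
~~((p2 → (p1 ∨ p3)) ∧ ~(p3 ∨ p2)) ∧ ((~p2 ∧ (p2 ∧ (p3 ↔ p1))) → ((p1 → p1) → p3)) = 3/5 ∧ 4/5 = 3/5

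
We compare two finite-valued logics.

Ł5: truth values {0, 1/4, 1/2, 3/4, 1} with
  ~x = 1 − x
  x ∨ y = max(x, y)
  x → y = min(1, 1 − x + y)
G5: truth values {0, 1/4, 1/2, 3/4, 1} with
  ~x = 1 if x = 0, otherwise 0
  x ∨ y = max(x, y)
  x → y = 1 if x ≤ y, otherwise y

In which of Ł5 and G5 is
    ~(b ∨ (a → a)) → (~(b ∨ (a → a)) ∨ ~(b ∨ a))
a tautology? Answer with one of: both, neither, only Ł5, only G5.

In Ł5: every assignment gives 1 — tautology.
In G5: every assignment gives 1 — tautology.

both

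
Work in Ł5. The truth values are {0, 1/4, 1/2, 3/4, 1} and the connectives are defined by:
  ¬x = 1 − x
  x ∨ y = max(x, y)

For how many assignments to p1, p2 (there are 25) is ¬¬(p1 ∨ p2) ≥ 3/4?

value 1: 9 assignments (counts)
value 3/4: 7 assignments (counts)
value 1/2: 5 assignments
value 1/4: 3 assignments
value 0: 1 assignment
So 16 of the 25 assignments meet the threshold.

16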